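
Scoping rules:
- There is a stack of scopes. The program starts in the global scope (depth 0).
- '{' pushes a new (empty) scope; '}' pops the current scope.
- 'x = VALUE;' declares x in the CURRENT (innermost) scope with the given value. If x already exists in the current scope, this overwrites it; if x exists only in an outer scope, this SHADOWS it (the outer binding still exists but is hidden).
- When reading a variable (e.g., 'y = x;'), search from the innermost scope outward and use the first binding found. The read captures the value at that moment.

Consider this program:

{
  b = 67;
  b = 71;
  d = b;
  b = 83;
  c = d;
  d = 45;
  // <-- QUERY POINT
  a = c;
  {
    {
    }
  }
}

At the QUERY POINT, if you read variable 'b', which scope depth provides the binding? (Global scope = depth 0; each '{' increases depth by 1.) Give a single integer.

Answer: 1

Derivation:
Step 1: enter scope (depth=1)
Step 2: declare b=67 at depth 1
Step 3: declare b=71 at depth 1
Step 4: declare d=(read b)=71 at depth 1
Step 5: declare b=83 at depth 1
Step 6: declare c=(read d)=71 at depth 1
Step 7: declare d=45 at depth 1
Visible at query point: b=83 c=71 d=45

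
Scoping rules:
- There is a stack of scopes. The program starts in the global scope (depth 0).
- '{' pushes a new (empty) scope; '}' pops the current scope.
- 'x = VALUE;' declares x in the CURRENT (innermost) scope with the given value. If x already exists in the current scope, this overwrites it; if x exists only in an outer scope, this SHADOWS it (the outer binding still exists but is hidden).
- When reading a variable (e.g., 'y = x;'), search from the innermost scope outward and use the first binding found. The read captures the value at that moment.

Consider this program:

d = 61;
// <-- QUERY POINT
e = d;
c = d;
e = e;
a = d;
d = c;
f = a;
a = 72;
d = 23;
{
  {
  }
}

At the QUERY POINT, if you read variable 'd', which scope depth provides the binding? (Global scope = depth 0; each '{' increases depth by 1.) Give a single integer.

Answer: 0

Derivation:
Step 1: declare d=61 at depth 0
Visible at query point: d=61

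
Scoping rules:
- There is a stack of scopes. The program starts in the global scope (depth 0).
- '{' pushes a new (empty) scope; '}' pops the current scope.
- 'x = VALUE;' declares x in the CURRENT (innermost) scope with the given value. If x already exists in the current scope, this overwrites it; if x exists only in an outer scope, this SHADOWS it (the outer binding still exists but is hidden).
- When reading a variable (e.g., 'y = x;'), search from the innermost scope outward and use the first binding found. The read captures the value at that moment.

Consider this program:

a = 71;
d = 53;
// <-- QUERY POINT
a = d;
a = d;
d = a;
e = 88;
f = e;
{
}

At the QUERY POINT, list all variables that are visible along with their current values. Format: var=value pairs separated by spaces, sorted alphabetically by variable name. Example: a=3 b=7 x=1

Answer: a=71 d=53

Derivation:
Step 1: declare a=71 at depth 0
Step 2: declare d=53 at depth 0
Visible at query point: a=71 d=53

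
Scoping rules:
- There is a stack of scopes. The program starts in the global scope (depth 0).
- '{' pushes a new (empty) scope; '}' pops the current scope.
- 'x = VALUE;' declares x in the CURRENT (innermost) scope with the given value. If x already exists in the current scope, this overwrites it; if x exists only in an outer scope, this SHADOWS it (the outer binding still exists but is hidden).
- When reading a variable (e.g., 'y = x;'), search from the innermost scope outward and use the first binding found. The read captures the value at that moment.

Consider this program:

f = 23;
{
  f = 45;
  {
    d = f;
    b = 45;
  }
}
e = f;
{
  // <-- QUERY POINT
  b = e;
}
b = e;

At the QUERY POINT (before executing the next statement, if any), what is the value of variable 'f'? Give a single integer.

Step 1: declare f=23 at depth 0
Step 2: enter scope (depth=1)
Step 3: declare f=45 at depth 1
Step 4: enter scope (depth=2)
Step 5: declare d=(read f)=45 at depth 2
Step 6: declare b=45 at depth 2
Step 7: exit scope (depth=1)
Step 8: exit scope (depth=0)
Step 9: declare e=(read f)=23 at depth 0
Step 10: enter scope (depth=1)
Visible at query point: e=23 f=23

Answer: 23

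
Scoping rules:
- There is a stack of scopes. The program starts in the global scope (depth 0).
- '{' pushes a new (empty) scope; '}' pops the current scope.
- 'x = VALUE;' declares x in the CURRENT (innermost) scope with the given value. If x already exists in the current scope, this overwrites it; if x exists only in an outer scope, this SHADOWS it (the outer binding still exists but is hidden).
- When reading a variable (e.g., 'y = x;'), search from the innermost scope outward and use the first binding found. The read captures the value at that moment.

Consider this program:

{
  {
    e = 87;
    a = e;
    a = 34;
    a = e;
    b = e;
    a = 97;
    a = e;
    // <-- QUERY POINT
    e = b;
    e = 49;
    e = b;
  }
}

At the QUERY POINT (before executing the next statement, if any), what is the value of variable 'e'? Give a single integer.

Answer: 87

Derivation:
Step 1: enter scope (depth=1)
Step 2: enter scope (depth=2)
Step 3: declare e=87 at depth 2
Step 4: declare a=(read e)=87 at depth 2
Step 5: declare a=34 at depth 2
Step 6: declare a=(read e)=87 at depth 2
Step 7: declare b=(read e)=87 at depth 2
Step 8: declare a=97 at depth 2
Step 9: declare a=(read e)=87 at depth 2
Visible at query point: a=87 b=87 e=87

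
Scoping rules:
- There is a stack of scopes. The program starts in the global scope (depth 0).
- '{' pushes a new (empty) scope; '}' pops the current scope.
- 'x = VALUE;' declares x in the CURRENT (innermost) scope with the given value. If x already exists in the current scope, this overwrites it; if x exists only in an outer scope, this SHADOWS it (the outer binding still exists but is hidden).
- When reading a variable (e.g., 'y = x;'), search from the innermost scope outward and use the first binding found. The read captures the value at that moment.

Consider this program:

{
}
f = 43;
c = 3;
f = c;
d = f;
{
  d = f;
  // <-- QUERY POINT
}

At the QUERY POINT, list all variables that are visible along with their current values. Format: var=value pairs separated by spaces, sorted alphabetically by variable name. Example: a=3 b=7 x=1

Answer: c=3 d=3 f=3

Derivation:
Step 1: enter scope (depth=1)
Step 2: exit scope (depth=0)
Step 3: declare f=43 at depth 0
Step 4: declare c=3 at depth 0
Step 5: declare f=(read c)=3 at depth 0
Step 6: declare d=(read f)=3 at depth 0
Step 7: enter scope (depth=1)
Step 8: declare d=(read f)=3 at depth 1
Visible at query point: c=3 d=3 f=3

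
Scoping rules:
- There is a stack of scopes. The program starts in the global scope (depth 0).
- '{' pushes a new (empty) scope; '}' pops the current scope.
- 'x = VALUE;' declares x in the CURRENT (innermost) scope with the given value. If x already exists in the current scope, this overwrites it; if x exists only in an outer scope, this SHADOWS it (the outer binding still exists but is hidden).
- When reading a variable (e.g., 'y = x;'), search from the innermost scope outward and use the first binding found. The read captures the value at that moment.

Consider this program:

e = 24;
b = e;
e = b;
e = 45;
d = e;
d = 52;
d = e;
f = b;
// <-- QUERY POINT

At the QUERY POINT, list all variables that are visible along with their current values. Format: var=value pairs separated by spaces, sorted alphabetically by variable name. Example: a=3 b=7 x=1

Answer: b=24 d=45 e=45 f=24

Derivation:
Step 1: declare e=24 at depth 0
Step 2: declare b=(read e)=24 at depth 0
Step 3: declare e=(read b)=24 at depth 0
Step 4: declare e=45 at depth 0
Step 5: declare d=(read e)=45 at depth 0
Step 6: declare d=52 at depth 0
Step 7: declare d=(read e)=45 at depth 0
Step 8: declare f=(read b)=24 at depth 0
Visible at query point: b=24 d=45 e=45 f=24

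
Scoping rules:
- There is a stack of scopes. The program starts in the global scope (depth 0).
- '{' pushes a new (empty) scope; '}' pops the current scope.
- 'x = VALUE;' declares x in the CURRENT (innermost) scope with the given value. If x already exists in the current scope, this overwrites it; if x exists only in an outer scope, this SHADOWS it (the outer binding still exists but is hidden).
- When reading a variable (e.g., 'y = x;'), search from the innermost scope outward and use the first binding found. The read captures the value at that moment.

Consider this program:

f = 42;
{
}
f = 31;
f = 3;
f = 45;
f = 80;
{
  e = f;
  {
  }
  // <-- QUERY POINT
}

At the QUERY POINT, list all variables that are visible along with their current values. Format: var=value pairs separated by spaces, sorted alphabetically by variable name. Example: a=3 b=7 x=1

Answer: e=80 f=80

Derivation:
Step 1: declare f=42 at depth 0
Step 2: enter scope (depth=1)
Step 3: exit scope (depth=0)
Step 4: declare f=31 at depth 0
Step 5: declare f=3 at depth 0
Step 6: declare f=45 at depth 0
Step 7: declare f=80 at depth 0
Step 8: enter scope (depth=1)
Step 9: declare e=(read f)=80 at depth 1
Step 10: enter scope (depth=2)
Step 11: exit scope (depth=1)
Visible at query point: e=80 f=80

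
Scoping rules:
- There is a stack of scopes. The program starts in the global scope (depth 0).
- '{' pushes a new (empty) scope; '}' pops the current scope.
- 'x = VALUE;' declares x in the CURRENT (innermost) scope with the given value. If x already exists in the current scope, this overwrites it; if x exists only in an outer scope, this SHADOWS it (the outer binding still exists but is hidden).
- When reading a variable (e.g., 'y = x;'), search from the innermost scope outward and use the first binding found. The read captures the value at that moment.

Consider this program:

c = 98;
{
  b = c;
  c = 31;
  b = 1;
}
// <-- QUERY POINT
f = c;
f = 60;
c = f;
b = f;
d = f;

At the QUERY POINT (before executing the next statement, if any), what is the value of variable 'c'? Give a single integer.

Answer: 98

Derivation:
Step 1: declare c=98 at depth 0
Step 2: enter scope (depth=1)
Step 3: declare b=(read c)=98 at depth 1
Step 4: declare c=31 at depth 1
Step 5: declare b=1 at depth 1
Step 6: exit scope (depth=0)
Visible at query point: c=98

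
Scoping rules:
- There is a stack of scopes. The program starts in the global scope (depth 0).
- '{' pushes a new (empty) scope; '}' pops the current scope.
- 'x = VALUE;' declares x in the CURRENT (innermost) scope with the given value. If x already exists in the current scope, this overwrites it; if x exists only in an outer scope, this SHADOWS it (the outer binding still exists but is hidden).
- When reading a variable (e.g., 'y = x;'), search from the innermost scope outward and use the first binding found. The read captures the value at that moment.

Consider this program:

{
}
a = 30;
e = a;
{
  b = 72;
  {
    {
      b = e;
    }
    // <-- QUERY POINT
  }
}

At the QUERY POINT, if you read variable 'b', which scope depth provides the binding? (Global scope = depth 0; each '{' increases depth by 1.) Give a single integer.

Answer: 1

Derivation:
Step 1: enter scope (depth=1)
Step 2: exit scope (depth=0)
Step 3: declare a=30 at depth 0
Step 4: declare e=(read a)=30 at depth 0
Step 5: enter scope (depth=1)
Step 6: declare b=72 at depth 1
Step 7: enter scope (depth=2)
Step 8: enter scope (depth=3)
Step 9: declare b=(read e)=30 at depth 3
Step 10: exit scope (depth=2)
Visible at query point: a=30 b=72 e=30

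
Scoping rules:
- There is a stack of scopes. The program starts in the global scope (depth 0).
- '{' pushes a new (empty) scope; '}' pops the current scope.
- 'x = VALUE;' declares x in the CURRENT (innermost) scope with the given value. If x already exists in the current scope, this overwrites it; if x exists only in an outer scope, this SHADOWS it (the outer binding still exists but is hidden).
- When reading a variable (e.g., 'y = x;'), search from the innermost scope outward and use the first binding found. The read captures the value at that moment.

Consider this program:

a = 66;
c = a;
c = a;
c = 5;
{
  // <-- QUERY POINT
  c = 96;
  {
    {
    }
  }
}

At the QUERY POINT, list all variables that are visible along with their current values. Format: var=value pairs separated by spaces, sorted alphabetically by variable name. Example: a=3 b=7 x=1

Answer: a=66 c=5

Derivation:
Step 1: declare a=66 at depth 0
Step 2: declare c=(read a)=66 at depth 0
Step 3: declare c=(read a)=66 at depth 0
Step 4: declare c=5 at depth 0
Step 5: enter scope (depth=1)
Visible at query point: a=66 c=5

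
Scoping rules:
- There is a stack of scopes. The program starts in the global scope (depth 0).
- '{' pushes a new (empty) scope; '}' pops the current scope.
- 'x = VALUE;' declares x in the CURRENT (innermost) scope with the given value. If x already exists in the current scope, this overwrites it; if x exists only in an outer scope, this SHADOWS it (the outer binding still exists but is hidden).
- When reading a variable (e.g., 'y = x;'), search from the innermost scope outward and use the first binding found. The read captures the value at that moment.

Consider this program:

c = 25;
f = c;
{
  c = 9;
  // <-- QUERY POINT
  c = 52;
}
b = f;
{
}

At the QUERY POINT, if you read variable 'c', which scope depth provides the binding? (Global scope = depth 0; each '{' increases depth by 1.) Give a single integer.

Step 1: declare c=25 at depth 0
Step 2: declare f=(read c)=25 at depth 0
Step 3: enter scope (depth=1)
Step 4: declare c=9 at depth 1
Visible at query point: c=9 f=25

Answer: 1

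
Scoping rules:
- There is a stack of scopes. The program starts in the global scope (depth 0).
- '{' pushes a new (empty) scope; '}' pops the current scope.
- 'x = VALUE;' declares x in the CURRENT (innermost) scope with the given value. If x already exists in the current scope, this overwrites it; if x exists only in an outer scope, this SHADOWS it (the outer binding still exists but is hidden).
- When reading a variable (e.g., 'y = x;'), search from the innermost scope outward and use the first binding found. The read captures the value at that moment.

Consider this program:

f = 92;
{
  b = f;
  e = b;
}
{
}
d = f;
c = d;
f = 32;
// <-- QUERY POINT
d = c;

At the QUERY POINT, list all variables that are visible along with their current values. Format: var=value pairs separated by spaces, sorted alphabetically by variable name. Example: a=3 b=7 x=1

Step 1: declare f=92 at depth 0
Step 2: enter scope (depth=1)
Step 3: declare b=(read f)=92 at depth 1
Step 4: declare e=(read b)=92 at depth 1
Step 5: exit scope (depth=0)
Step 6: enter scope (depth=1)
Step 7: exit scope (depth=0)
Step 8: declare d=(read f)=92 at depth 0
Step 9: declare c=(read d)=92 at depth 0
Step 10: declare f=32 at depth 0
Visible at query point: c=92 d=92 f=32

Answer: c=92 d=92 f=32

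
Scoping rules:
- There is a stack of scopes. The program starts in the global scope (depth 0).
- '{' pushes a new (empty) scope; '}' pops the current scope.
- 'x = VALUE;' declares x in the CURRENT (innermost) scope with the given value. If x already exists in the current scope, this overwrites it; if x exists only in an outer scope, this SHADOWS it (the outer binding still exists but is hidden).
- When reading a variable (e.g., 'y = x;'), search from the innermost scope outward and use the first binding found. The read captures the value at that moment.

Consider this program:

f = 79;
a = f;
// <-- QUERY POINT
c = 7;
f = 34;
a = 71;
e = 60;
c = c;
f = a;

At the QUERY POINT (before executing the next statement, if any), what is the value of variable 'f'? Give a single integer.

Answer: 79

Derivation:
Step 1: declare f=79 at depth 0
Step 2: declare a=(read f)=79 at depth 0
Visible at query point: a=79 f=79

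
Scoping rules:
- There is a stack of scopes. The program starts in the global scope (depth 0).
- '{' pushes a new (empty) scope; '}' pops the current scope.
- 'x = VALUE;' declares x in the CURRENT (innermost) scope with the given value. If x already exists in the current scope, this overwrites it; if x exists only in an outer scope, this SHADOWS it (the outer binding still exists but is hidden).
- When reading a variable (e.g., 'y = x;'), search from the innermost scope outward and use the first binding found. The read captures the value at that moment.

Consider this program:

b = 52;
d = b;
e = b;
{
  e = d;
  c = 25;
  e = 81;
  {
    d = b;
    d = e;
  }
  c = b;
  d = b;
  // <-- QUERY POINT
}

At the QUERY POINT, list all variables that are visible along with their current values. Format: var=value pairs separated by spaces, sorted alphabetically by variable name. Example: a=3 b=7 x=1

Answer: b=52 c=52 d=52 e=81

Derivation:
Step 1: declare b=52 at depth 0
Step 2: declare d=(read b)=52 at depth 0
Step 3: declare e=(read b)=52 at depth 0
Step 4: enter scope (depth=1)
Step 5: declare e=(read d)=52 at depth 1
Step 6: declare c=25 at depth 1
Step 7: declare e=81 at depth 1
Step 8: enter scope (depth=2)
Step 9: declare d=(read b)=52 at depth 2
Step 10: declare d=(read e)=81 at depth 2
Step 11: exit scope (depth=1)
Step 12: declare c=(read b)=52 at depth 1
Step 13: declare d=(read b)=52 at depth 1
Visible at query point: b=52 c=52 d=52 e=81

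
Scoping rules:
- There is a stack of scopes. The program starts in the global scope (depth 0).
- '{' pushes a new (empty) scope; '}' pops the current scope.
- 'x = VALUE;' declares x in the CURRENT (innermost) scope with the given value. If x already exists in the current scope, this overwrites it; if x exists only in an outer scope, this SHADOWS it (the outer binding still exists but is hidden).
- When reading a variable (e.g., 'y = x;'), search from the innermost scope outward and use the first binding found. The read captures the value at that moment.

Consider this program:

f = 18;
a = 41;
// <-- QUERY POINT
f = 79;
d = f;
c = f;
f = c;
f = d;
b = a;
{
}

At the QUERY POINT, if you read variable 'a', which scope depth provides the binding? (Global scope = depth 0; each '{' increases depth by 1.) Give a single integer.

Answer: 0

Derivation:
Step 1: declare f=18 at depth 0
Step 2: declare a=41 at depth 0
Visible at query point: a=41 f=18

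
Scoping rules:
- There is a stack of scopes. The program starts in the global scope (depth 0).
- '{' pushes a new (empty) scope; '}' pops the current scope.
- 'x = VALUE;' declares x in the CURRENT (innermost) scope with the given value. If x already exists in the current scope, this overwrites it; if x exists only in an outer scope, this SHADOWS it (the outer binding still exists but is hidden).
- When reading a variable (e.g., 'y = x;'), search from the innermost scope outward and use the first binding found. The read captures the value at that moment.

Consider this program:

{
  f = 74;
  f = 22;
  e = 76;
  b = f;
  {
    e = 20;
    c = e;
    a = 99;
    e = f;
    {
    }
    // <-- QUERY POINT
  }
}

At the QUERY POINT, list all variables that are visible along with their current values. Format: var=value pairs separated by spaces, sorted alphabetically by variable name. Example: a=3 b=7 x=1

Step 1: enter scope (depth=1)
Step 2: declare f=74 at depth 1
Step 3: declare f=22 at depth 1
Step 4: declare e=76 at depth 1
Step 5: declare b=(read f)=22 at depth 1
Step 6: enter scope (depth=2)
Step 7: declare e=20 at depth 2
Step 8: declare c=(read e)=20 at depth 2
Step 9: declare a=99 at depth 2
Step 10: declare e=(read f)=22 at depth 2
Step 11: enter scope (depth=3)
Step 12: exit scope (depth=2)
Visible at query point: a=99 b=22 c=20 e=22 f=22

Answer: a=99 b=22 c=20 e=22 f=22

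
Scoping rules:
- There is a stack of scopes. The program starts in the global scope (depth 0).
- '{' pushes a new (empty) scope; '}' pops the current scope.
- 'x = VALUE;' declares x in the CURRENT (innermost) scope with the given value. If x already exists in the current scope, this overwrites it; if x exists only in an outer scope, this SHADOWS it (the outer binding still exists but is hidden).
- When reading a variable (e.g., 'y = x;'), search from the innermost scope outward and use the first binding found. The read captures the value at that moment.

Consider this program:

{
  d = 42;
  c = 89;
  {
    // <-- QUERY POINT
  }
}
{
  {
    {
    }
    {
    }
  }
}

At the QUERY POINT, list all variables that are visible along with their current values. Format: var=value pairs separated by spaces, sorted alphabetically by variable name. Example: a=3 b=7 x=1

Step 1: enter scope (depth=1)
Step 2: declare d=42 at depth 1
Step 3: declare c=89 at depth 1
Step 4: enter scope (depth=2)
Visible at query point: c=89 d=42

Answer: c=89 d=42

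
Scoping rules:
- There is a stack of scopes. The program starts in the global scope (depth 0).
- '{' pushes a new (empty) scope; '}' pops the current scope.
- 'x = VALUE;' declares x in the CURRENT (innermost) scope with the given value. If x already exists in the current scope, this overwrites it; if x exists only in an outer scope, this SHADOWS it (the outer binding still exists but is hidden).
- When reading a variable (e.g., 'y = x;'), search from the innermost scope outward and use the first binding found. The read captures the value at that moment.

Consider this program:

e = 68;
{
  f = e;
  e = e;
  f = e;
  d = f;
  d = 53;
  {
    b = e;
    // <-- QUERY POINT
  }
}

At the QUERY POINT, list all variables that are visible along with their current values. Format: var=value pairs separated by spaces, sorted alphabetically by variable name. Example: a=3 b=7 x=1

Step 1: declare e=68 at depth 0
Step 2: enter scope (depth=1)
Step 3: declare f=(read e)=68 at depth 1
Step 4: declare e=(read e)=68 at depth 1
Step 5: declare f=(read e)=68 at depth 1
Step 6: declare d=(read f)=68 at depth 1
Step 7: declare d=53 at depth 1
Step 8: enter scope (depth=2)
Step 9: declare b=(read e)=68 at depth 2
Visible at query point: b=68 d=53 e=68 f=68

Answer: b=68 d=53 e=68 f=68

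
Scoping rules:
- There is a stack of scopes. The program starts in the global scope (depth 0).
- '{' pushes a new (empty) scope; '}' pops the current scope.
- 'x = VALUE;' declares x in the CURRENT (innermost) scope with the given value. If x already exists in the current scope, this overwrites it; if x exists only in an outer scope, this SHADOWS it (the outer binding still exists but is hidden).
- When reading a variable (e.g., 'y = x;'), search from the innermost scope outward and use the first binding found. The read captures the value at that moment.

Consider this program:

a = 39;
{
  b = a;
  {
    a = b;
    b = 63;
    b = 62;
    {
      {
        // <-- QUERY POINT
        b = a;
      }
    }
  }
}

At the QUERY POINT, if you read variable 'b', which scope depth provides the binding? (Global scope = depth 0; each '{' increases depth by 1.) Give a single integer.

Step 1: declare a=39 at depth 0
Step 2: enter scope (depth=1)
Step 3: declare b=(read a)=39 at depth 1
Step 4: enter scope (depth=2)
Step 5: declare a=(read b)=39 at depth 2
Step 6: declare b=63 at depth 2
Step 7: declare b=62 at depth 2
Step 8: enter scope (depth=3)
Step 9: enter scope (depth=4)
Visible at query point: a=39 b=62

Answer: 2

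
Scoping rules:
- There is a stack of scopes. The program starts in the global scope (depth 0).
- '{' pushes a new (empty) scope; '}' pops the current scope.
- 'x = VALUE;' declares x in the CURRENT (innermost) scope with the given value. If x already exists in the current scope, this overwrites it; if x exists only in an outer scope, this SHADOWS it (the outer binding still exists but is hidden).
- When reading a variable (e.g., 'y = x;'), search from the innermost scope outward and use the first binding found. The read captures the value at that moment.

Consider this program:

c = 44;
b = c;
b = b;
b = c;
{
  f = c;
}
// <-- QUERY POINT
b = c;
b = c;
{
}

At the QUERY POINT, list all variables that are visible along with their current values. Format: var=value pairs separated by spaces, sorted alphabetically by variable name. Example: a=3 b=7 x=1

Answer: b=44 c=44

Derivation:
Step 1: declare c=44 at depth 0
Step 2: declare b=(read c)=44 at depth 0
Step 3: declare b=(read b)=44 at depth 0
Step 4: declare b=(read c)=44 at depth 0
Step 5: enter scope (depth=1)
Step 6: declare f=(read c)=44 at depth 1
Step 7: exit scope (depth=0)
Visible at query point: b=44 c=44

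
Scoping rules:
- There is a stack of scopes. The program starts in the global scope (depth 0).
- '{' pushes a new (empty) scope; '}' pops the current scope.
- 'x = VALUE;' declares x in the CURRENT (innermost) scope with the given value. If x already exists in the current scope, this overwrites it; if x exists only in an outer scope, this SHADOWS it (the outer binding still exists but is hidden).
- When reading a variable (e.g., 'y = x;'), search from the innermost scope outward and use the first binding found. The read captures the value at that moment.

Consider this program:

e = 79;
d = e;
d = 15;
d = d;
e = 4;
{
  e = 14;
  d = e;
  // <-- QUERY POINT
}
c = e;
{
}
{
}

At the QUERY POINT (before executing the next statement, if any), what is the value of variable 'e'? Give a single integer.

Answer: 14

Derivation:
Step 1: declare e=79 at depth 0
Step 2: declare d=(read e)=79 at depth 0
Step 3: declare d=15 at depth 0
Step 4: declare d=(read d)=15 at depth 0
Step 5: declare e=4 at depth 0
Step 6: enter scope (depth=1)
Step 7: declare e=14 at depth 1
Step 8: declare d=(read e)=14 at depth 1
Visible at query point: d=14 e=14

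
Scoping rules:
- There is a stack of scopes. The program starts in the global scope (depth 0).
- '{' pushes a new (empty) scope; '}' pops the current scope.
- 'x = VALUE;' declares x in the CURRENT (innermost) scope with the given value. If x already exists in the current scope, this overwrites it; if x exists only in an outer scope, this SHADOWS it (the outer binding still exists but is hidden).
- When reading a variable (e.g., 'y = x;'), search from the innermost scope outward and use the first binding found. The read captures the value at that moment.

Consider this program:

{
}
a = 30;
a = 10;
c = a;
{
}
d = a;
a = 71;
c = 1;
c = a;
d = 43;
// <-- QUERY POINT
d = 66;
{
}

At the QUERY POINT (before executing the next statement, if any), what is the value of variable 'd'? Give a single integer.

Step 1: enter scope (depth=1)
Step 2: exit scope (depth=0)
Step 3: declare a=30 at depth 0
Step 4: declare a=10 at depth 0
Step 5: declare c=(read a)=10 at depth 0
Step 6: enter scope (depth=1)
Step 7: exit scope (depth=0)
Step 8: declare d=(read a)=10 at depth 0
Step 9: declare a=71 at depth 0
Step 10: declare c=1 at depth 0
Step 11: declare c=(read a)=71 at depth 0
Step 12: declare d=43 at depth 0
Visible at query point: a=71 c=71 d=43

Answer: 43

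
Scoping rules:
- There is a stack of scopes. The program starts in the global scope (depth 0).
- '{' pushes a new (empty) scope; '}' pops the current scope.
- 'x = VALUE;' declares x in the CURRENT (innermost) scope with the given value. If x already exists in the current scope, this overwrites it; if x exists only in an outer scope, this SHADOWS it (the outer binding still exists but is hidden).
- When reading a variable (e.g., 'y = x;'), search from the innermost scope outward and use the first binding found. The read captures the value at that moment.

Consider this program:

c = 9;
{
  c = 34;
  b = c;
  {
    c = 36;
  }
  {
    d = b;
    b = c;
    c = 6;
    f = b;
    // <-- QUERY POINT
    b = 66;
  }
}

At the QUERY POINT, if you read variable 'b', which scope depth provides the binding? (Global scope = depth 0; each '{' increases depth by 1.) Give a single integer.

Step 1: declare c=9 at depth 0
Step 2: enter scope (depth=1)
Step 3: declare c=34 at depth 1
Step 4: declare b=(read c)=34 at depth 1
Step 5: enter scope (depth=2)
Step 6: declare c=36 at depth 2
Step 7: exit scope (depth=1)
Step 8: enter scope (depth=2)
Step 9: declare d=(read b)=34 at depth 2
Step 10: declare b=(read c)=34 at depth 2
Step 11: declare c=6 at depth 2
Step 12: declare f=(read b)=34 at depth 2
Visible at query point: b=34 c=6 d=34 f=34

Answer: 2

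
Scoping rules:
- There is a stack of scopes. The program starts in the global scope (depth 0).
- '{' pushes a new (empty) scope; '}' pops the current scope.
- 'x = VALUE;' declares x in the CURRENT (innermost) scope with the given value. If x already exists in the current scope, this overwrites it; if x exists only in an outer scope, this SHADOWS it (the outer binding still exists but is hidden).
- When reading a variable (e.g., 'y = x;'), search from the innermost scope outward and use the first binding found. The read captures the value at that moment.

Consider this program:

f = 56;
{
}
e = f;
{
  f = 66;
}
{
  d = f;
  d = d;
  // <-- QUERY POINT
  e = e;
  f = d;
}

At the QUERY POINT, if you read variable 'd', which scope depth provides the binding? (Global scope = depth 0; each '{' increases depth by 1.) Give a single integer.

Answer: 1

Derivation:
Step 1: declare f=56 at depth 0
Step 2: enter scope (depth=1)
Step 3: exit scope (depth=0)
Step 4: declare e=(read f)=56 at depth 0
Step 5: enter scope (depth=1)
Step 6: declare f=66 at depth 1
Step 7: exit scope (depth=0)
Step 8: enter scope (depth=1)
Step 9: declare d=(read f)=56 at depth 1
Step 10: declare d=(read d)=56 at depth 1
Visible at query point: d=56 e=56 f=56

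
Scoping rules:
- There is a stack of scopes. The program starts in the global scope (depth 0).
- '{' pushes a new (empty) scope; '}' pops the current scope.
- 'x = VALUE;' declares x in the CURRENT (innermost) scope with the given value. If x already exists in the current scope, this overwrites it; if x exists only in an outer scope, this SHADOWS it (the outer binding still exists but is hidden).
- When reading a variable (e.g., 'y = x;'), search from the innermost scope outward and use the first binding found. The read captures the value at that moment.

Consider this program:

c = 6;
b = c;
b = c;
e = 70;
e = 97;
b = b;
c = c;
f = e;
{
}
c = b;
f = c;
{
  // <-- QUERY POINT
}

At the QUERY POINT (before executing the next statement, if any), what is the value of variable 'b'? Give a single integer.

Answer: 6

Derivation:
Step 1: declare c=6 at depth 0
Step 2: declare b=(read c)=6 at depth 0
Step 3: declare b=(read c)=6 at depth 0
Step 4: declare e=70 at depth 0
Step 5: declare e=97 at depth 0
Step 6: declare b=(read b)=6 at depth 0
Step 7: declare c=(read c)=6 at depth 0
Step 8: declare f=(read e)=97 at depth 0
Step 9: enter scope (depth=1)
Step 10: exit scope (depth=0)
Step 11: declare c=(read b)=6 at depth 0
Step 12: declare f=(read c)=6 at depth 0
Step 13: enter scope (depth=1)
Visible at query point: b=6 c=6 e=97 f=6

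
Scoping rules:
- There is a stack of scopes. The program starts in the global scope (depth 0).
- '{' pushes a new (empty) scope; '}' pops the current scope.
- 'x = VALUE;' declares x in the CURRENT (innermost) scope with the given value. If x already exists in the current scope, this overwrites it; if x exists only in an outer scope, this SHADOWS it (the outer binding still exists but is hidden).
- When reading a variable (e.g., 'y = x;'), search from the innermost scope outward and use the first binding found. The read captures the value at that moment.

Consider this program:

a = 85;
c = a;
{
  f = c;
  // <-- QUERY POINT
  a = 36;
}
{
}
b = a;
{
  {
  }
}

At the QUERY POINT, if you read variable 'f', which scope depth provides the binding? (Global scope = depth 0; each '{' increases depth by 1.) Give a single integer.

Answer: 1

Derivation:
Step 1: declare a=85 at depth 0
Step 2: declare c=(read a)=85 at depth 0
Step 3: enter scope (depth=1)
Step 4: declare f=(read c)=85 at depth 1
Visible at query point: a=85 c=85 f=85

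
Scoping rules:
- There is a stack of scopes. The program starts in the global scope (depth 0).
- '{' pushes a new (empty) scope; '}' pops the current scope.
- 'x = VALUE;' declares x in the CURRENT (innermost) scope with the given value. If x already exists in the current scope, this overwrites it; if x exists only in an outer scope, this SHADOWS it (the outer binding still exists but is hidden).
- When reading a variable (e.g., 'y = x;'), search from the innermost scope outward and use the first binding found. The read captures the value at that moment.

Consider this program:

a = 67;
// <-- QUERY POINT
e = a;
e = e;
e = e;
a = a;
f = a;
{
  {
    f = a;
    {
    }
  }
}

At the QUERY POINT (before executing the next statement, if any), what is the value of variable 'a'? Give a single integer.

Step 1: declare a=67 at depth 0
Visible at query point: a=67

Answer: 67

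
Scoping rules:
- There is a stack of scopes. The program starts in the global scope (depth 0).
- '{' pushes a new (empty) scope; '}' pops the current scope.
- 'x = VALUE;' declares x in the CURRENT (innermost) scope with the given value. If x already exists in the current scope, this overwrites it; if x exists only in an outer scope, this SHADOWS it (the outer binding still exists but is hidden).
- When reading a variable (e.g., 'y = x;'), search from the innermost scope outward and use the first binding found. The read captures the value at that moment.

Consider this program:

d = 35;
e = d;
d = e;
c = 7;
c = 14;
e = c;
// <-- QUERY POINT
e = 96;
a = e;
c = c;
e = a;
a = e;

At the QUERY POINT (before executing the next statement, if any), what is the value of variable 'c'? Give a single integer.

Step 1: declare d=35 at depth 0
Step 2: declare e=(read d)=35 at depth 0
Step 3: declare d=(read e)=35 at depth 0
Step 4: declare c=7 at depth 0
Step 5: declare c=14 at depth 0
Step 6: declare e=(read c)=14 at depth 0
Visible at query point: c=14 d=35 e=14

Answer: 14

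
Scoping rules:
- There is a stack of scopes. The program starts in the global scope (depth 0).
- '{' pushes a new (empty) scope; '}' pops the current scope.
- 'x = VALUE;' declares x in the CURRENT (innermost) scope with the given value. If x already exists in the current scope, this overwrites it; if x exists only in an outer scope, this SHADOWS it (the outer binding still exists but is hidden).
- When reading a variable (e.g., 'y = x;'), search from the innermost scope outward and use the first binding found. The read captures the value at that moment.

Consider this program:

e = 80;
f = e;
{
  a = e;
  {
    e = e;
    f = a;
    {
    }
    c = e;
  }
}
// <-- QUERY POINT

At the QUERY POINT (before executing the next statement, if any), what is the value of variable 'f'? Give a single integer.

Answer: 80

Derivation:
Step 1: declare e=80 at depth 0
Step 2: declare f=(read e)=80 at depth 0
Step 3: enter scope (depth=1)
Step 4: declare a=(read e)=80 at depth 1
Step 5: enter scope (depth=2)
Step 6: declare e=(read e)=80 at depth 2
Step 7: declare f=(read a)=80 at depth 2
Step 8: enter scope (depth=3)
Step 9: exit scope (depth=2)
Step 10: declare c=(read e)=80 at depth 2
Step 11: exit scope (depth=1)
Step 12: exit scope (depth=0)
Visible at query point: e=80 f=80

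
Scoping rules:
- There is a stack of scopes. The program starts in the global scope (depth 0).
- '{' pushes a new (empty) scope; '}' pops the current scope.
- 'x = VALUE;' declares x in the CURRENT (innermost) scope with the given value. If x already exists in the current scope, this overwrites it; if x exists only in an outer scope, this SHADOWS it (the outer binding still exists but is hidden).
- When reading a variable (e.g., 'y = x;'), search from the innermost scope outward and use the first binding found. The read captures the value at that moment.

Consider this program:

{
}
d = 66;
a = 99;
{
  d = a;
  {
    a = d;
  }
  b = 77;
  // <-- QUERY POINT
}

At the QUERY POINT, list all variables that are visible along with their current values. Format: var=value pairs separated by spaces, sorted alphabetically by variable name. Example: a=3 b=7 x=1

Step 1: enter scope (depth=1)
Step 2: exit scope (depth=0)
Step 3: declare d=66 at depth 0
Step 4: declare a=99 at depth 0
Step 5: enter scope (depth=1)
Step 6: declare d=(read a)=99 at depth 1
Step 7: enter scope (depth=2)
Step 8: declare a=(read d)=99 at depth 2
Step 9: exit scope (depth=1)
Step 10: declare b=77 at depth 1
Visible at query point: a=99 b=77 d=99

Answer: a=99 b=77 d=99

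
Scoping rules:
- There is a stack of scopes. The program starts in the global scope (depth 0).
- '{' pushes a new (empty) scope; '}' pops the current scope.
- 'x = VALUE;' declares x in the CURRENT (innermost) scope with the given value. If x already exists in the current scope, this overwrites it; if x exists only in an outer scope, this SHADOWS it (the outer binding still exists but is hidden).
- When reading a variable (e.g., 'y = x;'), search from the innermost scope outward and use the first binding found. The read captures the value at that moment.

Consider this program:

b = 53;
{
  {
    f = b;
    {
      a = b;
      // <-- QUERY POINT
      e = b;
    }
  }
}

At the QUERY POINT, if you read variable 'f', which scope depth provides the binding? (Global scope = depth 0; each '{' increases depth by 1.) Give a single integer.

Answer: 2

Derivation:
Step 1: declare b=53 at depth 0
Step 2: enter scope (depth=1)
Step 3: enter scope (depth=2)
Step 4: declare f=(read b)=53 at depth 2
Step 5: enter scope (depth=3)
Step 6: declare a=(read b)=53 at depth 3
Visible at query point: a=53 b=53 f=53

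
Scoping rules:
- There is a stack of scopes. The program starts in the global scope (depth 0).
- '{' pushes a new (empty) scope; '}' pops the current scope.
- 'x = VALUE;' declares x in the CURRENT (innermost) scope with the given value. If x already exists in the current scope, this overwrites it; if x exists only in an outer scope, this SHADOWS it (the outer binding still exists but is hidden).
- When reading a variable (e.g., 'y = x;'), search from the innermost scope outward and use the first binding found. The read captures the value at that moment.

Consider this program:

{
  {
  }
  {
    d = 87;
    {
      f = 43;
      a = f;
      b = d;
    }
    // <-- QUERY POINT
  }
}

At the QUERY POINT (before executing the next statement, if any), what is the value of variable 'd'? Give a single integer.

Step 1: enter scope (depth=1)
Step 2: enter scope (depth=2)
Step 3: exit scope (depth=1)
Step 4: enter scope (depth=2)
Step 5: declare d=87 at depth 2
Step 6: enter scope (depth=3)
Step 7: declare f=43 at depth 3
Step 8: declare a=(read f)=43 at depth 3
Step 9: declare b=(read d)=87 at depth 3
Step 10: exit scope (depth=2)
Visible at query point: d=87

Answer: 87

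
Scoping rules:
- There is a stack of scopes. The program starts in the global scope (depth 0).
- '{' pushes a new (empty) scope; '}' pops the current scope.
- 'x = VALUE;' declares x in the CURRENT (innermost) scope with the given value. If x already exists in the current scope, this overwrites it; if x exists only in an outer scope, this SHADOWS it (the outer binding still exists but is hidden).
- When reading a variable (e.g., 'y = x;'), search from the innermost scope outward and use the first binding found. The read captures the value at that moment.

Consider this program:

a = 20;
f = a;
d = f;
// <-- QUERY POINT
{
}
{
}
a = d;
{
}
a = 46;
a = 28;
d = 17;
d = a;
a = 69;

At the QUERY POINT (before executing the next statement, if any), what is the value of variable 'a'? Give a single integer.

Step 1: declare a=20 at depth 0
Step 2: declare f=(read a)=20 at depth 0
Step 3: declare d=(read f)=20 at depth 0
Visible at query point: a=20 d=20 f=20

Answer: 20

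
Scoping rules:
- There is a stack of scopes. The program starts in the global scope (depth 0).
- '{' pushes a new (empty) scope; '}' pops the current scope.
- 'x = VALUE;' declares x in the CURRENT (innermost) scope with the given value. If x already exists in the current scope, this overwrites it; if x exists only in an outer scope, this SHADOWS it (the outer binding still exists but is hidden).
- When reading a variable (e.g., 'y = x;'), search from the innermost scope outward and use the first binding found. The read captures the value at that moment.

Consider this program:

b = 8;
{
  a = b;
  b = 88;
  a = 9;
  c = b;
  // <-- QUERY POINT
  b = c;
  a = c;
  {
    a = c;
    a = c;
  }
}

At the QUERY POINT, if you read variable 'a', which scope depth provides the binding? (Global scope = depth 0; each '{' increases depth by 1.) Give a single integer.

Step 1: declare b=8 at depth 0
Step 2: enter scope (depth=1)
Step 3: declare a=(read b)=8 at depth 1
Step 4: declare b=88 at depth 1
Step 5: declare a=9 at depth 1
Step 6: declare c=(read b)=88 at depth 1
Visible at query point: a=9 b=88 c=88

Answer: 1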